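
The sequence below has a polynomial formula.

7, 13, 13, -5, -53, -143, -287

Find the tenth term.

First differences: 6, 0, -18, -48, -90, -144
Second differences: -6, -18, -30, -42, -54
Third differences: -12, -12, -12, -12
Third differences constant at -12.
-54 − 12 = -66;  -144 − 66 = -210;  -287 − 210 = -497
-66 − 12 = -78;  -210 − 78 = -288;  -497 − 288 = -785
-78 − 12 = -90;  -288 − 90 = -378;  -785 − 378 = -1163

-1163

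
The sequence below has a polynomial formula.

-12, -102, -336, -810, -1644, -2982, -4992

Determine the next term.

-90, -234, -474, -834, -1338, -2010
-144, -240, -360, -504, -672
-96, -120, -144, -168
-24, -24, -24
The fourth differences are constant (-24).
-168 − 24 = -192;  -672 − 192 = -864;  -2010 − 864 = -2874;  -4992 − 2874 = -7866

-7866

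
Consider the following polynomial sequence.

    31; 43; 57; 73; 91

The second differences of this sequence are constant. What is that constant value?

Δ: 12, 14, 16, 18
Δ²: 2, 2, 2

2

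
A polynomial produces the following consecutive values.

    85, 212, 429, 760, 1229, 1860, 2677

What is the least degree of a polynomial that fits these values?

3

127, 217, 331, 469, 631, 817
90, 114, 138, 162, 186
24, 24, 24, 24
The third differences are constant, so the polynomial has degree 3.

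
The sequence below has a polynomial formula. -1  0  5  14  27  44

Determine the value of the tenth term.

D1: 1, 5, 9, 13, 17
D2: 4, 4, 4, 4
The second differences are constant (4).
17 + 4 = 21;  44 + 21 = 65
21 + 4 = 25;  65 + 25 = 90
25 + 4 = 29;  90 + 29 = 119
29 + 4 = 33;  119 + 33 = 152

152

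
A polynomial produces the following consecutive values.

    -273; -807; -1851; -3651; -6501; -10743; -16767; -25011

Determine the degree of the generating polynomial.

D1: -534, -1044, -1800, -2850, -4242, -6024, -8244
D2: -510, -756, -1050, -1392, -1782, -2220
D3: -246, -294, -342, -390, -438
D4: -48, -48, -48, -48
The fourth differences are constant, so the polynomial has degree 4.

4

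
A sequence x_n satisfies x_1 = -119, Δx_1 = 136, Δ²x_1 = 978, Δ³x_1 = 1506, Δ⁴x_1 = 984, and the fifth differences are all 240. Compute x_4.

4729

Build the table forward from the leading diagonal:
Δ⁵: 240, 240, 240, 240
Δ⁴: 984, 1224, 1464, 1704
Δ³: 1506, 2490, 3714, 5178
Δ²: 978, 2484, 4974, 8688
Δ: 136, 1114, 3598, 8572
x: -119, 17, 1131, 4729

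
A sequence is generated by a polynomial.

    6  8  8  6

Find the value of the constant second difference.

Δ: 2, 0, -2
Δ²: -2, -2

-2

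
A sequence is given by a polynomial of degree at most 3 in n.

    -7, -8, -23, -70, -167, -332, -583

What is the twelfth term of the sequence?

-3758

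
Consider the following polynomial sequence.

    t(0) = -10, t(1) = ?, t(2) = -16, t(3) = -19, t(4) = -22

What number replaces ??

Using the last 3 terms:
D1: -3  -3
Constant first difference = -3.
Extend backward: -16 + 3 = -13

-13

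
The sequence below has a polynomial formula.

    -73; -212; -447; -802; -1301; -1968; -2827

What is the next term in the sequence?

-3902

Δ: -139 , -235 , -355 , -499 , -667 , -859
Δ²: -96 , -120 , -144 , -168 , -192
Δ³: -24 , -24 , -24 , -24
The third differences are constant (-24).
-192 − 24 = -216;  -859 − 216 = -1075;  -2827 − 1075 = -3902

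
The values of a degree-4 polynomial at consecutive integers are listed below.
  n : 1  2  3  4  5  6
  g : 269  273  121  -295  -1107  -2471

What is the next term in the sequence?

4 , -152 , -416 , -812 , -1364
-156 , -264 , -396 , -552
-108 , -132 , -156
-24 , -24
The fourth differences are constant (-24).
-156 − 24 = -180;  -552 − 180 = -732;  -1364 − 732 = -2096;  -2471 − 2096 = -4567

-4567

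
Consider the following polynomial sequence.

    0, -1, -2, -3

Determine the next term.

-4

First differences: -1 , -1 , -1
Constant first difference = -1, so extend:
-3 − 1 = -4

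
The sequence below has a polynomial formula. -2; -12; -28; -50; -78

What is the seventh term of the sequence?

Δ: -10, -16, -22, -28
Δ²: -6, -6, -6
Second differences constant at -6.
-28 − 6 = -34;  -78 − 34 = -112
-34 − 6 = -40;  -112 − 40 = -152

-152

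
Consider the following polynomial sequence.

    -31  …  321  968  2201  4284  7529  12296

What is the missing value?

44

Using the last 6 terms:
First differences: 647  1233  2083  3245  4767
Second differences: 586  850  1162  1522
Third differences: 264  312  360
Fourth differences: 48  48
Constant fourth difference = 48.
Extend backward: 264 − 48 = 216;  586 − 216 = 370;  647 − 370 = 277;  321 − 277 = 44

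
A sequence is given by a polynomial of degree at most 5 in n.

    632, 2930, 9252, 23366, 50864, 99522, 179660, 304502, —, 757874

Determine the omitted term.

490536

Using the first 8 terms:
2298, 6322, 14114, 27498, 48658, 80138, 124842
4024, 7792, 13384, 21160, 31480, 44704
3768, 5592, 7776, 10320, 13224
1824, 2184, 2544, 2904
360, 360, 360
Constant fifth difference = 360.
Extend forward: 2904 + 360 = 3264;  13224 + 3264 = 16488;  44704 + 16488 = 61192;  124842 + 61192 = 186034;  304502 + 186034 = 490536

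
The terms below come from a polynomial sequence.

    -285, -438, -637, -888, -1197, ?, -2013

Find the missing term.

-1570

Using the first 5 terms:
Δ: -153  -199  -251  -309
Δ²: -46  -52  -58
Δ³: -6  -6
Constant third difference = -6.
Extend forward: -58 − 6 = -64;  -309 − 64 = -373;  -1197 − 373 = -1570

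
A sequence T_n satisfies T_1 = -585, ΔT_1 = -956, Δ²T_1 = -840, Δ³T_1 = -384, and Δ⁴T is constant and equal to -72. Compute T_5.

Build the table forward from the leading diagonal:
D4: -72, -72, -72, -72, -72
D3: -384, -456, -528, -600, -672
D2: -840, -1224, -1680, -2208, -2808
D1: -956, -1796, -3020, -4700, -6908
T: -585, -1541, -3337, -6357, -11057

-11057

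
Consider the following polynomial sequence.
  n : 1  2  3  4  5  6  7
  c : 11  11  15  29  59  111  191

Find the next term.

305

0, 4, 14, 30, 52, 80
4, 10, 16, 22, 28
6, 6, 6, 6
Constant third difference = 6, so extend:
28 + 6 = 34;  80 + 34 = 114;  191 + 114 = 305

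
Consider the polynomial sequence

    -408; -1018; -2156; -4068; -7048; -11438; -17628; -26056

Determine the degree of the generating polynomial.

4

First differences: -610, -1138, -1912, -2980, -4390, -6190, -8428
Second differences: -528, -774, -1068, -1410, -1800, -2238
Third differences: -246, -294, -342, -390, -438
Fourth differences: -48, -48, -48, -48
The fourth differences are constant, so the polynomial has degree 4.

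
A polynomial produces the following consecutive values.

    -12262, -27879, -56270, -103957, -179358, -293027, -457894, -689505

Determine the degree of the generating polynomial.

Δ: -15617, -28391, -47687, -75401, -113669, -164867, -231611
Δ²: -12774, -19296, -27714, -38268, -51198, -66744
Δ³: -6522, -8418, -10554, -12930, -15546
Δ⁴: -1896, -2136, -2376, -2616
Δ⁵: -240, -240, -240
The fifth differences are constant, so the polynomial has degree 5.

5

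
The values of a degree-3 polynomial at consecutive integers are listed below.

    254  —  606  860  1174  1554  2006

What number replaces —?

Using the last 5 terms:
D1: 254, 314, 380, 452
D2: 60, 66, 72
D3: 6, 6
Constant third difference = 6.
Extend backward: 60 − 6 = 54;  254 − 54 = 200;  606 − 200 = 406

406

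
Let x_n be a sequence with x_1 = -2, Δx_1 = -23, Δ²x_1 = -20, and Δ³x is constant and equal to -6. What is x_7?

-560

Build the table forward from the leading diagonal:
D3: -6, -6, -6, -6, -6, -6, -6
D2: -20, -26, -32, -38, -44, -50, -56
D1: -23, -43, -69, -101, -139, -183, -233
x: -2, -25, -68, -137, -238, -377, -560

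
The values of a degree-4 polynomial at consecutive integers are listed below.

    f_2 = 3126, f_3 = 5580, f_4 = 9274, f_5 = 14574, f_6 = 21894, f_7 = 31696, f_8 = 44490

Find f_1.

Δ: 2454, 3694, 5300, 7320, 9802, 12794
Δ²: 1240, 1606, 2020, 2482, 2992
Δ³: 366, 414, 462, 510
Δ⁴: 48, 48, 48
The fourth differences are constant at 48.
Work back: 366 − 48 = 318;  1240 − 318 = 922;  2454 − 922 = 1532;  3126 − 1532 = 1594

1594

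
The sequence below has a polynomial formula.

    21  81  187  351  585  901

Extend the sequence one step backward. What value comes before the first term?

-5

60, 106, 164, 234, 316
46, 58, 70, 82
12, 12, 12
The third differences are constant at 12.
Work back: 46 − 12 = 34;  60 − 34 = 26;  21 − 26 = -5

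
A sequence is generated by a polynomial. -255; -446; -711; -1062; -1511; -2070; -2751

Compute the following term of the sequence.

-3566

Δ: -191 , -265 , -351 , -449 , -559 , -681
Δ²: -74 , -86 , -98 , -110 , -122
Δ³: -12 , -12 , -12 , -12
Third differences constant at -12.
-122 − 12 = -134;  -681 − 134 = -815;  -2751 − 815 = -3566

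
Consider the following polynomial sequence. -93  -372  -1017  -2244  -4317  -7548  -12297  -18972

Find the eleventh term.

First differences: -279, -645, -1227, -2073, -3231, -4749, -6675
Second differences: -366, -582, -846, -1158, -1518, -1926
Third differences: -216, -264, -312, -360, -408
Fourth differences: -48, -48, -48, -48
The fourth differences are constant (-48).
-408 − 48 = -456;  -1926 − 456 = -2382;  -6675 − 2382 = -9057;  -18972 − 9057 = -28029
-456 − 48 = -504;  -2382 − 504 = -2886;  -9057 − 2886 = -11943;  -28029 − 11943 = -39972
-504 − 48 = -552;  -2886 − 552 = -3438;  -11943 − 3438 = -15381;  -39972 − 15381 = -55353

-55353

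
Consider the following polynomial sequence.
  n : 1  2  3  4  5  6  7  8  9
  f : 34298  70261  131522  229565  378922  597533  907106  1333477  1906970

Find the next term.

2662757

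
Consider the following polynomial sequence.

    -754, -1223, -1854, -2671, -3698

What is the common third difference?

-24

First differences: -469, -631, -817, -1027
Second differences: -162, -186, -210
Third differences: -24, -24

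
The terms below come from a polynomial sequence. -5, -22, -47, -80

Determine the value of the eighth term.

-292

Δ: -17 , -25 , -33
Δ²: -8 , -8
Second differences constant at -8.
-33 − 8 = -41;  -80 − 41 = -121
-41 − 8 = -49;  -121 − 49 = -170
-49 − 8 = -57;  -170 − 57 = -227
-57 − 8 = -65;  -227 − 65 = -292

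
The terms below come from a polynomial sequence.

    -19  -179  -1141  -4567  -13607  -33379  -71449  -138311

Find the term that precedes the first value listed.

First differences: -160, -962, -3426, -9040, -19772, -38070, -66862
Second differences: -802, -2464, -5614, -10732, -18298, -28792
Third differences: -1662, -3150, -5118, -7566, -10494
Fourth differences: -1488, -1968, -2448, -2928
Fifth differences: -480, -480, -480
The fifth differences are constant at -480.
Work back: -1488 + 480 = -1008;  -1662 + 1008 = -654;  -802 + 654 = -148;  -160 + 148 = -12;  -19 + 12 = -7

-7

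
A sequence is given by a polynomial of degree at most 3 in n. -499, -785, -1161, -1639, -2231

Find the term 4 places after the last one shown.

-5979

-286, -376, -478, -592
-90, -102, -114
-12, -12
The third differences are constant (-12).
-114 − 12 = -126;  -592 − 126 = -718;  -2231 − 718 = -2949
-126 − 12 = -138;  -718 − 138 = -856;  -2949 − 856 = -3805
-138 − 12 = -150;  -856 − 150 = -1006;  -3805 − 1006 = -4811
-150 − 12 = -162;  -1006 − 162 = -1168;  -4811 − 1168 = -5979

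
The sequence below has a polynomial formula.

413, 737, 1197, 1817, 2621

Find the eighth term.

6377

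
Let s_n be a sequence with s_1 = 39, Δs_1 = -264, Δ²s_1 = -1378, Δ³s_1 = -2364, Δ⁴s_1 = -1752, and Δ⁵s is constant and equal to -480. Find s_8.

-184887

Build the table forward from the leading diagonal:
D5: -480  -480  -480  -480  -480  -480  -480  -480
D4: -1752  -2232  -2712  -3192  -3672  -4152  -4632  -5112
D3: -2364  -4116  -6348  -9060  -12252  -15924  -20076  -24708
D2: -1378  -3742  -7858  -14206  -23266  -35518  -51442  -71518
D1: -264  -1642  -5384  -13242  -27448  -50714  -86232  -137674
s: 39  -225  -1867  -7251  -20493  -47941  -98655  -184887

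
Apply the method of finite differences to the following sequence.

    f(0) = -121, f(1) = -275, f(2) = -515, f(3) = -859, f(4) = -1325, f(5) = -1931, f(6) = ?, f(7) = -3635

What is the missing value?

-2695

Using the first 6 terms:
D1: -154  -240  -344  -466  -606
D2: -86  -104  -122  -140
D3: -18  -18  -18
Constant third difference = -18.
Extend forward: -140 − 18 = -158;  -606 − 158 = -764;  -1931 − 764 = -2695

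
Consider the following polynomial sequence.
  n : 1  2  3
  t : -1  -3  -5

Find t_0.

1

D1: -2  -2
The first differences are constant at -2.
Work back: -1 + 2 = 1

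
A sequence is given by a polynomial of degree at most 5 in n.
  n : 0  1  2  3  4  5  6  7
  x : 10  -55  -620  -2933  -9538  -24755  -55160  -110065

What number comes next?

-65, -565, -2313, -6605, -15217, -30405, -54905
-500, -1748, -4292, -8612, -15188, -24500
-1248, -2544, -4320, -6576, -9312
-1296, -1776, -2256, -2736
-480, -480, -480
The fifth differences are constant (-480).
-2736 − 480 = -3216;  -9312 − 3216 = -12528;  -24500 − 12528 = -37028;  -54905 − 37028 = -91933;  -110065 − 91933 = -201998

-201998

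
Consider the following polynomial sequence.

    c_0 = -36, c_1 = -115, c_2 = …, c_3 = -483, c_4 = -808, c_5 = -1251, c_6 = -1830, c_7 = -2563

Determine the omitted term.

-258

Using the last 5 terms:
D1: -325  -443  -579  -733
D2: -118  -136  -154
D3: -18  -18
Constant third difference = -18.
Extend backward: -118 + 18 = -100;  -325 + 100 = -225;  -483 + 225 = -258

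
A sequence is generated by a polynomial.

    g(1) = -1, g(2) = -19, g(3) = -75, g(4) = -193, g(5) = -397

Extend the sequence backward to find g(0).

D1: -18, -56, -118, -204
D2: -38, -62, -86
D3: -24, -24
The third differences are constant at -24.
Work back: -38 + 24 = -14;  -18 + 14 = -4;  -1 + 4 = 3

3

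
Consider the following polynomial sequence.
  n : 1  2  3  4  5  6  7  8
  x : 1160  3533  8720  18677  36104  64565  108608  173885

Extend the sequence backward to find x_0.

First differences: 2373, 5187, 9957, 17427, 28461, 44043, 65277
Second differences: 2814, 4770, 7470, 11034, 15582, 21234
Third differences: 1956, 2700, 3564, 4548, 5652
Fourth differences: 744, 864, 984, 1104
Fifth differences: 120, 120, 120
The fifth differences are constant at 120.
Work back: 744 − 120 = 624;  1956 − 624 = 1332;  2814 − 1332 = 1482;  2373 − 1482 = 891;  1160 − 891 = 269

269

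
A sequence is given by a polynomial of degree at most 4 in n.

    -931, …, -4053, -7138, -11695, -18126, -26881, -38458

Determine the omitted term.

-2086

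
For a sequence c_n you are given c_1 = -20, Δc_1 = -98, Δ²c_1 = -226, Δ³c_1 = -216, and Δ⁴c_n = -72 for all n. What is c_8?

-15532

Build the table forward from the leading diagonal:
Fourth differences: -72  -72  -72  -72  -72  -72  -72  -72
Third differences: -216  -288  -360  -432  -504  -576  -648  -720
Second differences: -226  -442  -730  -1090  -1522  -2026  -2602  -3250
First differences: -98  -324  -766  -1496  -2586  -4108  -6134  -8736
c: -20  -118  -442  -1208  -2704  -5290  -9398  -15532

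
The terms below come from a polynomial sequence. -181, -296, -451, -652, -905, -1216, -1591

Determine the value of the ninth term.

D1: -115 , -155 , -201 , -253 , -311 , -375
D2: -40 , -46 , -52 , -58 , -64
D3: -6 , -6 , -6 , -6
Constant third difference = -6, so extend:
-64 − 6 = -70;  -375 − 70 = -445;  -1591 − 445 = -2036
-70 − 6 = -76;  -445 − 76 = -521;  -2036 − 521 = -2557

-2557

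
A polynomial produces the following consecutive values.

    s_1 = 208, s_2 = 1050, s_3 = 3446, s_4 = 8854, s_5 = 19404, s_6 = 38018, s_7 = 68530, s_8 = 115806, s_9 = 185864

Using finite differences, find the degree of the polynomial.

D1: 842, 2396, 5408, 10550, 18614, 30512, 47276, 70058
D2: 1554, 3012, 5142, 8064, 11898, 16764, 22782
D3: 1458, 2130, 2922, 3834, 4866, 6018
D4: 672, 792, 912, 1032, 1152
D5: 120, 120, 120, 120
The fifth differences are constant, so the polynomial has degree 5.

5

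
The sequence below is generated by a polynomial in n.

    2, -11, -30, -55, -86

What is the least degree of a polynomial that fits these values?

2

D1: -13, -19, -25, -31
D2: -6, -6, -6
The second differences are constant, so the polynomial has degree 2.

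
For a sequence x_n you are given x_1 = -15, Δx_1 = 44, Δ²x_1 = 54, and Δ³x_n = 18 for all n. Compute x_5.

Build the table forward from the leading diagonal:
Third differences: 18  18  18  18  18
Second differences: 54  72  90  108  126
First differences: 44  98  170  260  368
x: -15  29  127  297  557

557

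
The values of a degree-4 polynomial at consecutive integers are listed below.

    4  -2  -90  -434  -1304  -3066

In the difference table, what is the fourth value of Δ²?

-892

Δ: -6, -88, -344, -870, -1762
Δ²: -82, -256, -526, -892
Δ³: -174, -270, -366
Δ⁴: -96, -96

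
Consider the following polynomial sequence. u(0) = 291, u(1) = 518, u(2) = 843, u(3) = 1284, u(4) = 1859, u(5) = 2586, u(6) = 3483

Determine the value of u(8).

227  325  441  575  727  897
98  116  134  152  170
18  18  18  18
Third differences constant at 18.
170 + 18 = 188;  897 + 188 = 1085;  3483 + 1085 = 4568
188 + 18 = 206;  1085 + 206 = 1291;  4568 + 1291 = 5859

5859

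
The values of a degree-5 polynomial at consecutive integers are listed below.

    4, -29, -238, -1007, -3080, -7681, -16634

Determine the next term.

-32483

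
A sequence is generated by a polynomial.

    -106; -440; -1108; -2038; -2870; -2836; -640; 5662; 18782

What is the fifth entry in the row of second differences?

2162

D1: -334, -668, -930, -832, 34, 2196, 6302, 13120
D2: -334, -262, 98, 866, 2162, 4106, 6818
D3: 72, 360, 768, 1296, 1944, 2712
D4: 288, 408, 528, 648, 768
D5: 120, 120, 120, 120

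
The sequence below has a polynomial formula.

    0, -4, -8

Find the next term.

-12

First differences: -4, -4
Constant first difference = -4, so extend:
-8 − 4 = -12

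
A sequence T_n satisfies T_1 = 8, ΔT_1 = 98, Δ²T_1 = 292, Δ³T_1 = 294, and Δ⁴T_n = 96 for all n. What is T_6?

Build the table forward from the leading diagonal:
Fourth differences: 96  96  96  96  96  96
Third differences: 294  390  486  582  678  774
Second differences: 292  586  976  1462  2044  2722
First differences: 98  390  976  1952  3414  5458
T: 8  106  496  1472  3424  6838

6838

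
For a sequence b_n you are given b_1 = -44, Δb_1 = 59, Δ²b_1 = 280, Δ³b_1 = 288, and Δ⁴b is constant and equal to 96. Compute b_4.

1261

Build the table forward from the leading diagonal:
Δ⁴: 96  96  96  96
Δ³: 288  384  480  576
Δ²: 280  568  952  1432
Δ: 59  339  907  1859
b: -44  15  354  1261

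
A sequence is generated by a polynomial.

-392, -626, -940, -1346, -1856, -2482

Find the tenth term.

-6386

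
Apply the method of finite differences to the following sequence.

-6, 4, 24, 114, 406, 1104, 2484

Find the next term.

First differences: 10 , 20 , 90 , 292 , 698 , 1380
Second differences: 10 , 70 , 202 , 406 , 682
Third differences: 60 , 132 , 204 , 276
Fourth differences: 72 , 72 , 72
The fourth differences are constant (72).
276 + 72 = 348;  682 + 348 = 1030;  1380 + 1030 = 2410;  2484 + 2410 = 4894

4894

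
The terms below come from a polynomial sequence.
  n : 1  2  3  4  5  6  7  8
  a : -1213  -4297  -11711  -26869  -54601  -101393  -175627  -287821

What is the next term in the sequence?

D1: -3084 , -7414 , -15158 , -27732 , -46792 , -74234 , -112194
D2: -4330 , -7744 , -12574 , -19060 , -27442 , -37960
D3: -3414 , -4830 , -6486 , -8382 , -10518
D4: -1416 , -1656 , -1896 , -2136
D5: -240 , -240 , -240
Constant fifth difference = -240, so extend:
-2136 − 240 = -2376;  -10518 − 2376 = -12894;  -37960 − 12894 = -50854;  -112194 − 50854 = -163048;  -287821 − 163048 = -450869

-450869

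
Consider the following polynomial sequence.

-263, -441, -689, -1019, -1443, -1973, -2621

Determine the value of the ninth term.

First differences: -178  -248  -330  -424  -530  -648
Second differences: -70  -82  -94  -106  -118
Third differences: -12  -12  -12  -12
Third differences constant at -12.
-118 − 12 = -130;  -648 − 130 = -778;  -2621 − 778 = -3399
-130 − 12 = -142;  -778 − 142 = -920;  -3399 − 920 = -4319

-4319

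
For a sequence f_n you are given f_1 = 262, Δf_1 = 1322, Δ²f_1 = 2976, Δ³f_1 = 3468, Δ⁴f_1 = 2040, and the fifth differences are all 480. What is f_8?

Build the table forward from the leading diagonal:
Δ⁵: 480  480  480  480  480  480  480  480
Δ⁴: 2040  2520  3000  3480  3960  4440  4920  5400
Δ³: 3468  5508  8028  11028  14508  18468  22908  27828
Δ²: 2976  6444  11952  19980  31008  45516  63984  86892
Δ: 1322  4298  10742  22694  42674  73682  119198  183182
f: 262  1584  5882  16624  39318  81992  155674  274872

274872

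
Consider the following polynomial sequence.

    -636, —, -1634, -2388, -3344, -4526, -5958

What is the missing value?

-1058

Using the last 5 terms:
Δ: -754, -956, -1182, -1432
Δ²: -202, -226, -250
Δ³: -24, -24
Constant third difference = -24.
Extend backward: -202 + 24 = -178;  -754 + 178 = -576;  -1634 + 576 = -1058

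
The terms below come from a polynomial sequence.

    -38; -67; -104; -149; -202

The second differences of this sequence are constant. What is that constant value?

-8

D1: -29, -37, -45, -53
D2: -8, -8, -8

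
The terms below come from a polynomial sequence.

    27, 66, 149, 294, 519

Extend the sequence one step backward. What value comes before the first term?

Δ: 39, 83, 145, 225
Δ²: 44, 62, 80
Δ³: 18, 18
The third differences are constant at 18.
Work back: 44 − 18 = 26;  39 − 26 = 13;  27 − 13 = 14

14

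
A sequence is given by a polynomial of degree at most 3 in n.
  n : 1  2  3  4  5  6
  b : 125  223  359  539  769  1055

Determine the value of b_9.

2309

D1: 98, 136, 180, 230, 286
D2: 38, 44, 50, 56
D3: 6, 6, 6
Third differences constant at 6.
56 + 6 = 62;  286 + 62 = 348;  1055 + 348 = 1403
62 + 6 = 68;  348 + 68 = 416;  1403 + 416 = 1819
68 + 6 = 74;  416 + 74 = 490;  1819 + 490 = 2309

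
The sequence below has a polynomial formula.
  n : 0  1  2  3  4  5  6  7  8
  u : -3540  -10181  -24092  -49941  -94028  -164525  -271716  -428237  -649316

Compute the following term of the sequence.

-953013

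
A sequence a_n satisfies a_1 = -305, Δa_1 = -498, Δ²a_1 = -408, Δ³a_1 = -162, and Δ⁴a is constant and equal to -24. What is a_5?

Build the table forward from the leading diagonal:
Fourth differences: -24  -24  -24  -24  -24
Third differences: -162  -186  -210  -234  -258
Second differences: -408  -570  -756  -966  -1200
First differences: -498  -906  -1476  -2232  -3198
a: -305  -803  -1709  -3185  -5417

-5417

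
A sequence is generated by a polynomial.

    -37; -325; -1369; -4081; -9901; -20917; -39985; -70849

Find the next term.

-288, -1044, -2712, -5820, -11016, -19068, -30864
-756, -1668, -3108, -5196, -8052, -11796
-912, -1440, -2088, -2856, -3744
-528, -648, -768, -888
-120, -120, -120
Constant fifth difference = -120, so extend:
-888 − 120 = -1008;  -3744 − 1008 = -4752;  -11796 − 4752 = -16548;  -30864 − 16548 = -47412;  -70849 − 47412 = -118261

-118261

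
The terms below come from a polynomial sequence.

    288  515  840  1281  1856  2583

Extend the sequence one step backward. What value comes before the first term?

D1: 227  325  441  575  727
D2: 98  116  134  152
D3: 18  18  18
The third differences are constant at 18.
Work back: 98 − 18 = 80;  227 − 80 = 147;  288 − 147 = 141

141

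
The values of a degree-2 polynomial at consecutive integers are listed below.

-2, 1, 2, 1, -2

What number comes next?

-7

Δ: 3, 1, -1, -3
Δ²: -2, -2, -2
Constant second difference = -2, so extend:
-3 − 2 = -5;  -2 − 5 = -7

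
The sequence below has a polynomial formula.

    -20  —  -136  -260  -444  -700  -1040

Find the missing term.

-60

Using the last 5 terms:
Δ: -124, -184, -256, -340
Δ²: -60, -72, -84
Δ³: -12, -12
Constant third difference = -12.
Extend backward: -60 + 12 = -48;  -124 + 48 = -76;  -136 + 76 = -60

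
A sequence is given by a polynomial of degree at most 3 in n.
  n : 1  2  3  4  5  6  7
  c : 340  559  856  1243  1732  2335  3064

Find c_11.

7480

Δ: 219  297  387  489  603  729
Δ²: 78  90  102  114  126
Δ³: 12  12  12  12
The third differences are constant (12).
126 + 12 = 138;  729 + 138 = 867;  3064 + 867 = 3931
138 + 12 = 150;  867 + 150 = 1017;  3931 + 1017 = 4948
150 + 12 = 162;  1017 + 162 = 1179;  4948 + 1179 = 6127
162 + 12 = 174;  1179 + 174 = 1353;  6127 + 1353 = 7480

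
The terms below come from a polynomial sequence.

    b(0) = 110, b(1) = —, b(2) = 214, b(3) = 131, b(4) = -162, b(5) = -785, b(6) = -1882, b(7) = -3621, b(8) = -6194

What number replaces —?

183

Using the last 7 terms:
First differences: -83, -293, -623, -1097, -1739, -2573
Second differences: -210, -330, -474, -642, -834
Third differences: -120, -144, -168, -192
Fourth differences: -24, -24, -24
Constant fourth difference = -24.
Extend backward: -120 + 24 = -96;  -210 + 96 = -114;  -83 + 114 = 31;  214 − 31 = 183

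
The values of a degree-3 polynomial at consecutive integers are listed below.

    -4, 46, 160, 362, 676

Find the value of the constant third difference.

Δ: 50, 114, 202, 314
Δ²: 64, 88, 112
Δ³: 24, 24

24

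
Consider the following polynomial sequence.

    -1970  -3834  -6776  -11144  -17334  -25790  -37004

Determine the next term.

First differences: -1864, -2942, -4368, -6190, -8456, -11214
Second differences: -1078, -1426, -1822, -2266, -2758
Third differences: -348, -396, -444, -492
Fourth differences: -48, -48, -48
Fourth differences constant at -48.
-492 − 48 = -540;  -2758 − 540 = -3298;  -11214 − 3298 = -14512;  -37004 − 14512 = -51516

-51516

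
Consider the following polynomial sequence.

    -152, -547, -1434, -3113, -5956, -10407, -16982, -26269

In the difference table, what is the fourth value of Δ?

-2843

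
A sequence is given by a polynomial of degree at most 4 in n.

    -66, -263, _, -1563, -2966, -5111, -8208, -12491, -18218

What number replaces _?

-716

Using the last 6 terms:
-1403  -2145  -3097  -4283  -5727
-742  -952  -1186  -1444
-210  -234  -258
-24  -24
Constant fourth difference = -24.
Extend backward: -210 + 24 = -186;  -742 + 186 = -556;  -1403 + 556 = -847;  -1563 + 847 = -716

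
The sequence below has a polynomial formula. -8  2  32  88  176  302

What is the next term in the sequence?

472

First differences: 10, 30, 56, 88, 126
Second differences: 20, 26, 32, 38
Third differences: 6, 6, 6
Third differences constant at 6.
38 + 6 = 44;  126 + 44 = 170;  302 + 170 = 472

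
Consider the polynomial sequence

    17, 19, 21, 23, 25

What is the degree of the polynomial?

1

D1: 2, 2, 2, 2
The first differences are constant, so the polynomial has degree 1.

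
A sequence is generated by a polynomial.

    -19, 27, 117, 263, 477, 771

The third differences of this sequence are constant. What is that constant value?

12

D1: 46, 90, 146, 214, 294
D2: 44, 56, 68, 80
D3: 12, 12, 12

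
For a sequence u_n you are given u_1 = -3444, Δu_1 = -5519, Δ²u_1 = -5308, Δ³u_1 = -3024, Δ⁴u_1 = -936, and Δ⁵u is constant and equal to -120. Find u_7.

Build the table forward from the leading diagonal:
Δ⁵: -120, -120, -120, -120, -120, -120, -120
Δ⁴: -936, -1056, -1176, -1296, -1416, -1536, -1656
Δ³: -3024, -3960, -5016, -6192, -7488, -8904, -10440
Δ²: -5308, -8332, -12292, -17308, -23500, -30988, -39892
Δ: -5519, -10827, -19159, -31451, -48759, -72259, -103247
u: -3444, -8963, -19790, -38949, -70400, -119159, -191418

-191418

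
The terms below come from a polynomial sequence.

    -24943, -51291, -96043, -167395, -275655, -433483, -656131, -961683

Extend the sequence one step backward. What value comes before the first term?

First differences: -26348  -44752  -71352  -108260  -157828  -222648  -305552
Second differences: -18404  -26600  -36908  -49568  -64820  -82904
Third differences: -8196  -10308  -12660  -15252  -18084
Fourth differences: -2112  -2352  -2592  -2832
Fifth differences: -240  -240  -240
The fifth differences are constant at -240.
Work back: -2112 + 240 = -1872;  -8196 + 1872 = -6324;  -18404 + 6324 = -12080;  -26348 + 12080 = -14268;  -24943 + 14268 = -10675

-10675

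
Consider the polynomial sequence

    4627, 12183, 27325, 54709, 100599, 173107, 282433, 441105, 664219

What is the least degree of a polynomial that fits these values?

5

First differences: 7556, 15142, 27384, 45890, 72508, 109326, 158672, 223114
Second differences: 7586, 12242, 18506, 26618, 36818, 49346, 64442
Third differences: 4656, 6264, 8112, 10200, 12528, 15096
Fourth differences: 1608, 1848, 2088, 2328, 2568
Fifth differences: 240, 240, 240, 240
The fifth differences are constant, so the polynomial has degree 5.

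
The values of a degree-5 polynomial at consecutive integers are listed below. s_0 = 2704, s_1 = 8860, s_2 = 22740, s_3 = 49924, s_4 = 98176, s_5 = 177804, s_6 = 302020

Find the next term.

6156  13880  27184  48252  79628  124216
7724  13304  21068  31376  44588
5580  7764  10308  13212
2184  2544  2904
360  360
Constant fifth difference = 360, so extend:
2904 + 360 = 3264;  13212 + 3264 = 16476;  44588 + 16476 = 61064;  124216 + 61064 = 185280;  302020 + 185280 = 487300

487300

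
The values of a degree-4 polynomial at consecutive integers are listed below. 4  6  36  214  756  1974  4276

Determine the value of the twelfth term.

53046

2 , 30 , 178 , 542 , 1218 , 2302
28 , 148 , 364 , 676 , 1084
120 , 216 , 312 , 408
96 , 96 , 96
Constant fourth difference = 96, so extend:
408 + 96 = 504;  1084 + 504 = 1588;  2302 + 1588 = 3890;  4276 + 3890 = 8166
504 + 96 = 600;  1588 + 600 = 2188;  3890 + 2188 = 6078;  8166 + 6078 = 14244
600 + 96 = 696;  2188 + 696 = 2884;  6078 + 2884 = 8962;  14244 + 8962 = 23206
696 + 96 = 792;  2884 + 792 = 3676;  8962 + 3676 = 12638;  23206 + 12638 = 35844
792 + 96 = 888;  3676 + 888 = 4564;  12638 + 4564 = 17202;  35844 + 17202 = 53046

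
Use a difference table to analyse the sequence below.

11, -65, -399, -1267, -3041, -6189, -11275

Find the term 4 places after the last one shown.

D1: -76 , -334 , -868 , -1774 , -3148 , -5086
D2: -258 , -534 , -906 , -1374 , -1938
D3: -276 , -372 , -468 , -564
D4: -96 , -96 , -96
Constant fourth difference = -96, so extend:
-564 − 96 = -660;  -1938 − 660 = -2598;  -5086 − 2598 = -7684;  -11275 − 7684 = -18959
-660 − 96 = -756;  -2598 − 756 = -3354;  -7684 − 3354 = -11038;  -18959 − 11038 = -29997
-756 − 96 = -852;  -3354 − 852 = -4206;  -11038 − 4206 = -15244;  -29997 − 15244 = -45241
-852 − 96 = -948;  -4206 − 948 = -5154;  -15244 − 5154 = -20398;  -45241 − 20398 = -65639

-65639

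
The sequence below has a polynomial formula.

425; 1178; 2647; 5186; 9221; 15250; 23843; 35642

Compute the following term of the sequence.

51361

753, 1469, 2539, 4035, 6029, 8593, 11799
716, 1070, 1496, 1994, 2564, 3206
354, 426, 498, 570, 642
72, 72, 72, 72
Constant fourth difference = 72, so extend:
642 + 72 = 714;  3206 + 714 = 3920;  11799 + 3920 = 15719;  35642 + 15719 = 51361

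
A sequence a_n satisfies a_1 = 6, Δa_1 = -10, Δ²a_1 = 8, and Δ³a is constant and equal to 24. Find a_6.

276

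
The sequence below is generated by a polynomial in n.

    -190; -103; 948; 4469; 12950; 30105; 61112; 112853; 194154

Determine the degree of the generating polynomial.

87, 1051, 3521, 8481, 17155, 31007, 51741, 81301
964, 2470, 4960, 8674, 13852, 20734, 29560
1506, 2490, 3714, 5178, 6882, 8826
984, 1224, 1464, 1704, 1944
240, 240, 240, 240
The fifth differences are constant, so the polynomial has degree 5.

5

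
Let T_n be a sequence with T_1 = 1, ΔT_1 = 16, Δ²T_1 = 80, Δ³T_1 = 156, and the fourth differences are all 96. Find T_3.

Build the table forward from the leading diagonal:
Fourth differences: 96  96  96
Third differences: 156  252  348
Second differences: 80  236  488
First differences: 16  96  332
T: 1  17  113

113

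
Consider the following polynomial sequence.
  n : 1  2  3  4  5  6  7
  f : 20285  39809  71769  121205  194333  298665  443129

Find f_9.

895965

19524 , 31960 , 49436 , 73128 , 104332 , 144464
12436 , 17476 , 23692 , 31204 , 40132
5040 , 6216 , 7512 , 8928
1176 , 1296 , 1416
120 , 120
Fifth differences constant at 120.
1416 + 120 = 1536;  8928 + 1536 = 10464;  40132 + 10464 = 50596;  144464 + 50596 = 195060;  443129 + 195060 = 638189
1536 + 120 = 1656;  10464 + 1656 = 12120;  50596 + 12120 = 62716;  195060 + 62716 = 257776;  638189 + 257776 = 895965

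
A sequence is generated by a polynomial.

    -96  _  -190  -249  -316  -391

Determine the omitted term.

Using the last 4 terms:
Δ: -59  -67  -75
Δ²: -8  -8
Constant second difference = -8.
Extend backward: -59 + 8 = -51;  -190 + 51 = -139

-139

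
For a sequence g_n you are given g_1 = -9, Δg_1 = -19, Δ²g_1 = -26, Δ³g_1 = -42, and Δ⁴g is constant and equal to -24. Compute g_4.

-186

Build the table forward from the leading diagonal:
D4: -24  -24  -24  -24
D3: -42  -66  -90  -114
D2: -26  -68  -134  -224
D1: -19  -45  -113  -247
g: -9  -28  -73  -186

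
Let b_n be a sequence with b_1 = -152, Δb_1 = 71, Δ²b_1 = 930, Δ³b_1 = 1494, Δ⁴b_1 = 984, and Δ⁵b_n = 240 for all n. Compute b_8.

Build the table forward from the leading diagonal:
D5: 240, 240, 240, 240, 240, 240, 240, 240
D4: 984, 1224, 1464, 1704, 1944, 2184, 2424, 2664
D3: 1494, 2478, 3702, 5166, 6870, 8814, 10998, 13422
D2: 930, 2424, 4902, 8604, 13770, 20640, 29454, 40452
D1: 71, 1001, 3425, 8327, 16931, 30701, 51341, 80795
b: -152, -81, 920, 4345, 12672, 29603, 60304, 111645

111645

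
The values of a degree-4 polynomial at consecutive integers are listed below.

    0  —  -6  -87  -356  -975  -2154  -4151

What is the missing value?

Using the last 6 terms:
-81  -269  -619  -1179  -1997
-188  -350  -560  -818
-162  -210  -258
-48  -48
Constant fourth difference = -48.
Extend backward: -162 + 48 = -114;  -188 + 114 = -74;  -81 + 74 = -7;  -6 + 7 = 1

1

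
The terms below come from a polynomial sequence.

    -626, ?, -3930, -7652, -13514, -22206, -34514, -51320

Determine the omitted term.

-1754

Using the last 6 terms:
D1: -3722  -5862  -8692  -12308  -16806
D2: -2140  -2830  -3616  -4498
D3: -690  -786  -882
D4: -96  -96
Constant fourth difference = -96.
Extend backward: -690 + 96 = -594;  -2140 + 594 = -1546;  -3722 + 1546 = -2176;  -3930 + 2176 = -1754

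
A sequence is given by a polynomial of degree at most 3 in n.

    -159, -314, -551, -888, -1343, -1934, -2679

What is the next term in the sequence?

First differences: -155, -237, -337, -455, -591, -745
Second differences: -82, -100, -118, -136, -154
Third differences: -18, -18, -18, -18
Constant third difference = -18, so extend:
-154 − 18 = -172;  -745 − 172 = -917;  -2679 − 917 = -3596

-3596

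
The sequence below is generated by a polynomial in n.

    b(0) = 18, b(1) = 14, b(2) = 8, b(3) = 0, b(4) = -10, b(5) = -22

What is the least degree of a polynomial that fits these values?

Δ: -4, -6, -8, -10, -12
Δ²: -2, -2, -2, -2
The second differences are constant, so the polynomial has degree 2.

2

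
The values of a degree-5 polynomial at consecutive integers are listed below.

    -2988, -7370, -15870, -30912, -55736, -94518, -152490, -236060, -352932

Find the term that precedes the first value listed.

-996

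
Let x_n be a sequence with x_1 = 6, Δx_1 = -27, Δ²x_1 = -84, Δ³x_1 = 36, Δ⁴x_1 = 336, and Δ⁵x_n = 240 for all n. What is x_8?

Build the table forward from the leading diagonal:
D5: 240  240  240  240  240  240  240  240
D4: 336  576  816  1056  1296  1536  1776  2016
D3: 36  372  948  1764  2820  4116  5652  7428
D2: -84  -48  324  1272  3036  5856  9972  15624
D1: -27  -111  -159  165  1437  4473  10329  20301
x: 6  -21  -132  -291  -126  1311  5784  16113

16113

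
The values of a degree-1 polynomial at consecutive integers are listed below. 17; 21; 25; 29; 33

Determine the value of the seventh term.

Δ: 4, 4, 4, 4
First differences constant at 4.
33 + 4 = 37
37 + 4 = 41

41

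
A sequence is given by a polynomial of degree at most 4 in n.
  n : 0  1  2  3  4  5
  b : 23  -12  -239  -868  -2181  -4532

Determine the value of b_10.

-49287

First differences: -35, -227, -629, -1313, -2351
Second differences: -192, -402, -684, -1038
Third differences: -210, -282, -354
Fourth differences: -72, -72
Constant fourth difference = -72, so extend:
-354 − 72 = -426;  -1038 − 426 = -1464;  -2351 − 1464 = -3815;  -4532 − 3815 = -8347
-426 − 72 = -498;  -1464 − 498 = -1962;  -3815 − 1962 = -5777;  -8347 − 5777 = -14124
-498 − 72 = -570;  -1962 − 570 = -2532;  -5777 − 2532 = -8309;  -14124 − 8309 = -22433
-570 − 72 = -642;  -2532 − 642 = -3174;  -8309 − 3174 = -11483;  -22433 − 11483 = -33916
-642 − 72 = -714;  -3174 − 714 = -3888;  -11483 − 3888 = -15371;  -33916 − 15371 = -49287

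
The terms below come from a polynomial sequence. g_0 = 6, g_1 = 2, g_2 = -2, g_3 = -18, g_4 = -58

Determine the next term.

Δ: -4, -4, -16, -40
Δ²: 0, -12, -24
Δ³: -12, -12
The third differences are constant (-12).
-24 − 12 = -36;  -40 − 36 = -76;  -58 − 76 = -134

-134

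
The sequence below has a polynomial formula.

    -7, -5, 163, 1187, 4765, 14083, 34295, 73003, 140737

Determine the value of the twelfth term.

D1: 2, 168, 1024, 3578, 9318, 20212, 38708, 67734
D2: 166, 856, 2554, 5740, 10894, 18496, 29026
D3: 690, 1698, 3186, 5154, 7602, 10530
D4: 1008, 1488, 1968, 2448, 2928
D5: 480, 480, 480, 480
Fifth differences constant at 480.
2928 + 480 = 3408;  10530 + 3408 = 13938;  29026 + 13938 = 42964;  67734 + 42964 = 110698;  140737 + 110698 = 251435
3408 + 480 = 3888;  13938 + 3888 = 17826;  42964 + 17826 = 60790;  110698 + 60790 = 171488;  251435 + 171488 = 422923
3888 + 480 = 4368;  17826 + 4368 = 22194;  60790 + 22194 = 82984;  171488 + 82984 = 254472;  422923 + 254472 = 677395

677395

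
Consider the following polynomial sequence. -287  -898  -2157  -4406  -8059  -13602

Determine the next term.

D1: -611  -1259  -2249  -3653  -5543
D2: -648  -990  -1404  -1890
D3: -342  -414  -486
D4: -72  -72
The fourth differences are constant (-72).
-486 − 72 = -558;  -1890 − 558 = -2448;  -5543 − 2448 = -7991;  -13602 − 7991 = -21593

-21593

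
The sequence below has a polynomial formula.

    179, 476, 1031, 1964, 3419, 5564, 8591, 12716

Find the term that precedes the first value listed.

First differences: 297, 555, 933, 1455, 2145, 3027, 4125
Second differences: 258, 378, 522, 690, 882, 1098
Third differences: 120, 144, 168, 192, 216
Fourth differences: 24, 24, 24, 24
The fourth differences are constant at 24.
Work back: 120 − 24 = 96;  258 − 96 = 162;  297 − 162 = 135;  179 − 135 = 44

44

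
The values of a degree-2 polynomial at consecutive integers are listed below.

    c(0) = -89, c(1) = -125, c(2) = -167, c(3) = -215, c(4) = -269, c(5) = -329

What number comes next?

First differences: -36 , -42 , -48 , -54 , -60
Second differences: -6 , -6 , -6 , -6
The second differences are constant (-6).
-60 − 6 = -66;  -329 − 66 = -395

-395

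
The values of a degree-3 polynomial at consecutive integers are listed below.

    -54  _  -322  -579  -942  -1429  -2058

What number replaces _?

Using the last 5 terms:
Δ: -257  -363  -487  -629
Δ²: -106  -124  -142
Δ³: -18  -18
Constant third difference = -18.
Extend backward: -106 + 18 = -88;  -257 + 88 = -169;  -322 + 169 = -153

-153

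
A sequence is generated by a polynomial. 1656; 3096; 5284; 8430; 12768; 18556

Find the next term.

First differences: 1440 , 2188 , 3146 , 4338 , 5788
Second differences: 748 , 958 , 1192 , 1450
Third differences: 210 , 234 , 258
Fourth differences: 24 , 24
Constant fourth difference = 24, so extend:
258 + 24 = 282;  1450 + 282 = 1732;  5788 + 1732 = 7520;  18556 + 7520 = 26076

26076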